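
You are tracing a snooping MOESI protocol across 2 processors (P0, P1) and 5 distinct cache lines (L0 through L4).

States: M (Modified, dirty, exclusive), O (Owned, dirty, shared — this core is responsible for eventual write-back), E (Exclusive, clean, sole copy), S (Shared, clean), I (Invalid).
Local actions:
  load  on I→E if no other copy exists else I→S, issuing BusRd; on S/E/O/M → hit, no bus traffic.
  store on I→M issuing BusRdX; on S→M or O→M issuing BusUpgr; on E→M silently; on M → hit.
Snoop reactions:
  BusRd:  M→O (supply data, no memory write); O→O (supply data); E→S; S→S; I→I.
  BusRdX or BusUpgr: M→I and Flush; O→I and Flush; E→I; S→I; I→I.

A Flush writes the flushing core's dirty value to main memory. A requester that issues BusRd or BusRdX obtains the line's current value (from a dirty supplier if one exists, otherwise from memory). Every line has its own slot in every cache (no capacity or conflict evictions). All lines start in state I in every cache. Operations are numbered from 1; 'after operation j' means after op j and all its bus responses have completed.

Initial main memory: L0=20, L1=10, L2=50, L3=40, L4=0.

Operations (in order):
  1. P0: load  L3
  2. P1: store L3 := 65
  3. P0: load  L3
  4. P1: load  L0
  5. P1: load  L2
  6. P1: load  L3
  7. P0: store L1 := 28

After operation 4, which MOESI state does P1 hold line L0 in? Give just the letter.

1. P0: load  L3  bus=[BusRd]  L3: P0=E P1=I  mem[L3]=40
2. P1: store L3 := 65  bus=[BusRdX]  L3: P0=I P1=M  mem[L3]=40
3. P0: load  L3  bus=[BusRd]  L3: P0=S P1=O  mem[L3]=40
4. P1: load  L0  bus=[BusRd]  L0: P0=I P1=E  mem[L0]=20
5. P1: load  L2  bus=[BusRd]  L2: P0=I P1=E  mem[L2]=50
6. P1: load  L3  bus=[-]  L3: P0=S P1=O  mem[L3]=40
7. P0: store L1 := 28  bus=[BusRdX]  L1: P0=M P1=I  mem[L1]=10

state = E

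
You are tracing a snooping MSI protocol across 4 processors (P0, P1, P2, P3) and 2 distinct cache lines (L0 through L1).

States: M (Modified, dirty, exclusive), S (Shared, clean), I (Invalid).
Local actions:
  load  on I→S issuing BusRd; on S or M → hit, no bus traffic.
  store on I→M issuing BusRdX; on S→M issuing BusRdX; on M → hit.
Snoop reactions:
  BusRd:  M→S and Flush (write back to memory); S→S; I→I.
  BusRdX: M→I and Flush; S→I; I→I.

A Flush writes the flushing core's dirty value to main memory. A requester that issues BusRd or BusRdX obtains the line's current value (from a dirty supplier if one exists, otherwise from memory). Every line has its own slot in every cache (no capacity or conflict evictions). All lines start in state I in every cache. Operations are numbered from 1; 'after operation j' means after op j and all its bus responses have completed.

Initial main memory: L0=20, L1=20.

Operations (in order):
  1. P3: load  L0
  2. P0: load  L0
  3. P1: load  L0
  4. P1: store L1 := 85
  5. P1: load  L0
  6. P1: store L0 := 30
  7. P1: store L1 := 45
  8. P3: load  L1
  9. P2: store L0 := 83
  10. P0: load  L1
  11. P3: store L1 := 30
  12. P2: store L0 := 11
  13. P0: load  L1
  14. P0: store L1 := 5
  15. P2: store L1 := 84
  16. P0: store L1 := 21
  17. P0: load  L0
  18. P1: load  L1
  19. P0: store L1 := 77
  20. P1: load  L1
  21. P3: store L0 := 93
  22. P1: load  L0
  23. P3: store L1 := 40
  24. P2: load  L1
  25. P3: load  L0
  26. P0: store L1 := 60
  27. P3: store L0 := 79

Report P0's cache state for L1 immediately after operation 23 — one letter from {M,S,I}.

state = I

1. P3: load  L0  bus=[BusRd]  L0: P0=I P1=I P2=I P3=S  mem[L0]=20
2. P0: load  L0  bus=[BusRd]  L0: P0=S P1=I P2=I P3=S  mem[L0]=20
3. P1: load  L0  bus=[BusRd]  L0: P0=S P1=S P2=I P3=S  mem[L0]=20
4. P1: store L1 := 85  bus=[BusRdX]  L1: P0=I P1=M P2=I P3=I  mem[L1]=20
5. P1: load  L0  bus=[-]  L0: P0=S P1=S P2=I P3=S  mem[L0]=20
6. P1: store L0 := 30  bus=[BusRdX]  L0: P0=I P1=M P2=I P3=I  mem[L0]=20
7. P1: store L1 := 45  bus=[-]  L1: P0=I P1=M P2=I P3=I  mem[L1]=20
8. P3: load  L1  bus=[BusRd,Flush]  L1: P0=I P1=S P2=I P3=S  mem[L1]=45
9. P2: store L0 := 83  bus=[BusRdX,Flush]  L0: P0=I P1=I P2=M P3=I  mem[L0]=30
10. P0: load  L1  bus=[BusRd]  L1: P0=S P1=S P2=I P3=S  mem[L1]=45
11. P3: store L1 := 30  bus=[BusRdX]  L1: P0=I P1=I P2=I P3=M  mem[L1]=45
12. P2: store L0 := 11  bus=[-]  L0: P0=I P1=I P2=M P3=I  mem[L0]=30
13. P0: load  L1  bus=[BusRd,Flush]  L1: P0=S P1=I P2=I P3=S  mem[L1]=30
14. P0: store L1 := 5  bus=[BusRdX]  L1: P0=M P1=I P2=I P3=I  mem[L1]=30
15. P2: store L1 := 84  bus=[BusRdX,Flush]  L1: P0=I P1=I P2=M P3=I  mem[L1]=5
16. P0: store L1 := 21  bus=[BusRdX,Flush]  L1: P0=M P1=I P2=I P3=I  mem[L1]=84
17. P0: load  L0  bus=[BusRd,Flush]  L0: P0=S P1=I P2=S P3=I  mem[L0]=11
18. P1: load  L1  bus=[BusRd,Flush]  L1: P0=S P1=S P2=I P3=I  mem[L1]=21
19. P0: store L1 := 77  bus=[BusRdX]  L1: P0=M P1=I P2=I P3=I  mem[L1]=21
20. P1: load  L1  bus=[BusRd,Flush]  L1: P0=S P1=S P2=I P3=I  mem[L1]=77
21. P3: store L0 := 93  bus=[BusRdX]  L0: P0=I P1=I P2=I P3=M  mem[L0]=11
22. P1: load  L0  bus=[BusRd,Flush]  L0: P0=I P1=S P2=I P3=S  mem[L0]=93
23. P3: store L1 := 40  bus=[BusRdX]  L1: P0=I P1=I P2=I P3=M  mem[L1]=77
24. P2: load  L1  bus=[BusRd,Flush]  L1: P0=I P1=I P2=S P3=S  mem[L1]=40
25. P3: load  L0  bus=[-]  L0: P0=I P1=S P2=I P3=S  mem[L0]=93
26. P0: store L1 := 60  bus=[BusRdX]  L1: P0=M P1=I P2=I P3=I  mem[L1]=40
27. P3: store L0 := 79  bus=[BusRdX]  L0: P0=I P1=I P2=I P3=M  mem[L0]=93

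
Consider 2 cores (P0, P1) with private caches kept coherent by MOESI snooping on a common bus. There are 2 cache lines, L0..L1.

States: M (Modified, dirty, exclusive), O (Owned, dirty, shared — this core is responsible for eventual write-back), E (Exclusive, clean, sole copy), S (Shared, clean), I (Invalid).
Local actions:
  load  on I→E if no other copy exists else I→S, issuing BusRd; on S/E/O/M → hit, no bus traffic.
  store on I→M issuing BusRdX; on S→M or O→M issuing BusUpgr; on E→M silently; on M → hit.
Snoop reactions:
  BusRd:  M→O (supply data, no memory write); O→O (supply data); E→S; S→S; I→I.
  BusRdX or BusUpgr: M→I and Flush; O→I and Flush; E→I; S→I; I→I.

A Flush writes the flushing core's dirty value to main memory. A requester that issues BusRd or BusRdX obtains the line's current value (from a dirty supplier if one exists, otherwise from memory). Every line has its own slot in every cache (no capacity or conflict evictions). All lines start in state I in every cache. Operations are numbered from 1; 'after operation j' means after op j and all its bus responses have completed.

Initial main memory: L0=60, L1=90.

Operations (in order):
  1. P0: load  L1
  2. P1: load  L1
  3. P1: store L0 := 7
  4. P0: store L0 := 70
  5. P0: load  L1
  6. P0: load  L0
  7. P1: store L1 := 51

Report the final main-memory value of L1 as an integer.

[1] P0: load  L1 | P0:E(90), P1:I | bus: BusRd
[2] P1: load  L1 | P0:S(90), P1:S(90) | bus: BusRd
[3] P1: store L0 := 7 | P0:I, P1:M(7) | bus: BusRdX
[4] P0: store L0 := 70 | P0:M(70), P1:I | bus: BusRdX,Flush
[5] P0: load  L1 | P0:S(90), P1:S(90) | bus: none
[6] P0: load  L0 | P0:M(70), P1:I | bus: none
[7] P1: store L1 := 51 | P0:I, P1:M(51) | bus: BusUpgr

memory[L1] = 90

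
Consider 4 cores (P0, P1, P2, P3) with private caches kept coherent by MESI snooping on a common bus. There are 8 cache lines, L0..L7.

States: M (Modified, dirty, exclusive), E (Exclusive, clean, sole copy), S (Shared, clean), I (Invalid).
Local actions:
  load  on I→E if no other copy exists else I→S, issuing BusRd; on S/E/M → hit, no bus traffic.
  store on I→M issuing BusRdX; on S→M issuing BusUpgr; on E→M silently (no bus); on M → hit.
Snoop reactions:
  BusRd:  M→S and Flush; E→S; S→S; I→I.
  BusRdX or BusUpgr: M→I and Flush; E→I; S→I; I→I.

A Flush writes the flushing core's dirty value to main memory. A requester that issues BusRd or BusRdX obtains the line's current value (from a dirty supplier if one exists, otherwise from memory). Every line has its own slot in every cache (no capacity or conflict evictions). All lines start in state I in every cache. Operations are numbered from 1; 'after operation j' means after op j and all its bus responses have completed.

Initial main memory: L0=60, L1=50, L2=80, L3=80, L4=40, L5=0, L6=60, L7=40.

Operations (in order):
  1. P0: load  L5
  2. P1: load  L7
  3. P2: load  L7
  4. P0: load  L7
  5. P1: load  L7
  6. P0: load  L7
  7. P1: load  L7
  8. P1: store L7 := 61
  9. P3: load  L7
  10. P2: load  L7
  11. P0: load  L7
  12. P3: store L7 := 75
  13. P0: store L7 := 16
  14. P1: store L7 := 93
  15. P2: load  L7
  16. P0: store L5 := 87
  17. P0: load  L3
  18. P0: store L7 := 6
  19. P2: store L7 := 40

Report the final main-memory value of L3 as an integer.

[1] P0: load  L5 | P0:E(0), P1:I, P2:I, P3:I | bus: BusRd
[2] P1: load  L7 | P0:I, P1:E(40), P2:I, P3:I | bus: BusRd
[3] P2: load  L7 | P0:I, P1:S(40), P2:S(40), P3:I | bus: BusRd
[4] P0: load  L7 | P0:S(40), P1:S(40), P2:S(40), P3:I | bus: BusRd
[5] P1: load  L7 | P0:S(40), P1:S(40), P2:S(40), P3:I | bus: none
[6] P0: load  L7 | P0:S(40), P1:S(40), P2:S(40), P3:I | bus: none
[7] P1: load  L7 | P0:S(40), P1:S(40), P2:S(40), P3:I | bus: none
[8] P1: store L7 := 61 | P0:I, P1:M(61), P2:I, P3:I | bus: BusUpgr
[9] P3: load  L7 | P0:I, P1:S(61), P2:I, P3:S(61) | bus: BusRd,Flush
[10] P2: load  L7 | P0:I, P1:S(61), P2:S(61), P3:S(61) | bus: BusRd
[11] P0: load  L7 | P0:S(61), P1:S(61), P2:S(61), P3:S(61) | bus: BusRd
[12] P3: store L7 := 75 | P0:I, P1:I, P2:I, P3:M(75) | bus: BusUpgr
[13] P0: store L7 := 16 | P0:M(16), P1:I, P2:I, P3:I | bus: BusRdX,Flush
[14] P1: store L7 := 93 | P0:I, P1:M(93), P2:I, P3:I | bus: BusRdX,Flush
[15] P2: load  L7 | P0:I, P1:S(93), P2:S(93), P3:I | bus: BusRd,Flush
[16] P0: store L5 := 87 | P0:M(87), P1:I, P2:I, P3:I | bus: none
[17] P0: load  L3 | P0:E(80), P1:I, P2:I, P3:I | bus: BusRd
[18] P0: store L7 := 6 | P0:M(6), P1:I, P2:I, P3:I | bus: BusRdX
[19] P2: store L7 := 40 | P0:I, P1:I, P2:M(40), P3:I | bus: BusRdX,Flush

memory[L3] = 80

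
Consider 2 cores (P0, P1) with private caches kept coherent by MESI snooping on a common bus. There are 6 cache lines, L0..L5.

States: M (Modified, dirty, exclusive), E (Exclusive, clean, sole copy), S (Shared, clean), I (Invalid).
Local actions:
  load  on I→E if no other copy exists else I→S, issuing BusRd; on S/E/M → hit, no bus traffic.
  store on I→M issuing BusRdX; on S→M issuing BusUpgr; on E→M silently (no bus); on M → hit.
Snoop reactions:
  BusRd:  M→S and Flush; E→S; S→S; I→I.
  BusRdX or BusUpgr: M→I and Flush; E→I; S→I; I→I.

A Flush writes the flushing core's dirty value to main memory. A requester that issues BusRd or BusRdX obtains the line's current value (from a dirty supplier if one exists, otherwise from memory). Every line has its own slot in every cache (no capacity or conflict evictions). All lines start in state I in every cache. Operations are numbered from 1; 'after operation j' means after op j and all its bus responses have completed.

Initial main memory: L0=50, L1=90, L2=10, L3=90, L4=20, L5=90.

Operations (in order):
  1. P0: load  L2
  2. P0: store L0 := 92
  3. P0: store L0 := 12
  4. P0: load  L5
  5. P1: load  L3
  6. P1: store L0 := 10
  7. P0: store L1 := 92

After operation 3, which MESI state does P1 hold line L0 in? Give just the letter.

  op1 P0: load  L2 → E/I on L2; bus BusRd; mem=10
  op2 P0: store L0 := 92 → M/I on L0; bus BusRdX; mem=50
  op3 P0: store L0 := 12 → M/I on L0; bus (none); mem=50
  op4 P0: load  L5 → E/I on L5; bus BusRd; mem=90
  op5 P1: load  L3 → I/E on L3; bus BusRd; mem=90
  op6 P1: store L0 := 10 → I/M on L0; bus BusRdX Flush; mem=12
  op7 P0: store L1 := 92 → M/I on L1; bus BusRdX; mem=90

state = I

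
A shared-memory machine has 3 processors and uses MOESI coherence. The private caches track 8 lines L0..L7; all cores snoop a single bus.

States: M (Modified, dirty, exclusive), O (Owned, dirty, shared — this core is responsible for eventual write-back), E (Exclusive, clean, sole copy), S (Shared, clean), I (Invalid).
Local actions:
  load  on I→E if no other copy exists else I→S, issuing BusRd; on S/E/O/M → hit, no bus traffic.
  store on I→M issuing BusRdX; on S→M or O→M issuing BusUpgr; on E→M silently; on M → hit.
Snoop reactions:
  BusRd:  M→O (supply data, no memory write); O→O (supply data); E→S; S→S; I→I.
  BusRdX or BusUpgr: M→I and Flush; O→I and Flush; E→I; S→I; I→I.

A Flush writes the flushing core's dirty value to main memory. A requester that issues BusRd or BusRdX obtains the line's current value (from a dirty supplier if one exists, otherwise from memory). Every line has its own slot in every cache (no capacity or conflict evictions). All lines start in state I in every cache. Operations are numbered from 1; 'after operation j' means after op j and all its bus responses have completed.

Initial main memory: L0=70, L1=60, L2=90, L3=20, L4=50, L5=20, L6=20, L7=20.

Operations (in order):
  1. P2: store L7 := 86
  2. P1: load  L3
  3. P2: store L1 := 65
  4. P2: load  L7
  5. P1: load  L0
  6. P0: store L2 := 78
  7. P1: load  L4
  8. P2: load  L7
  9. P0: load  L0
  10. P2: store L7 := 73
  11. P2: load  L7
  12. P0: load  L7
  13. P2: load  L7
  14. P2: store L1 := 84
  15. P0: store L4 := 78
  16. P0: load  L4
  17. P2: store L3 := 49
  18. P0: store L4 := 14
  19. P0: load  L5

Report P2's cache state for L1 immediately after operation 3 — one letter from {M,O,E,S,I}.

  op1 P2: store L7 := 86 → I/I/M on L7; bus BusRdX; mem=20
  op2 P1: load  L3 → I/E/I on L3; bus BusRd; mem=20
  op3 P2: store L1 := 65 → I/I/M on L1; bus BusRdX; mem=60
  op4 P2: load  L7 → I/I/M on L7; bus (none); mem=20
  op5 P1: load  L0 → I/E/I on L0; bus BusRd; mem=70
  op6 P0: store L2 := 78 → M/I/I on L2; bus BusRdX; mem=90
  op7 P1: load  L4 → I/E/I on L4; bus BusRd; mem=50
  op8 P2: load  L7 → I/I/M on L7; bus (none); mem=20
  op9 P0: load  L0 → S/S/I on L0; bus BusRd; mem=70
  op10 P2: store L7 := 73 → I/I/M on L7; bus (none); mem=20
  op11 P2: load  L7 → I/I/M on L7; bus (none); mem=20
  op12 P0: load  L7 → S/I/O on L7; bus BusRd; mem=20
  op13 P2: load  L7 → S/I/O on L7; bus (none); mem=20
  op14 P2: store L1 := 84 → I/I/M on L1; bus (none); mem=60
  op15 P0: store L4 := 78 → M/I/I on L4; bus BusRdX; mem=50
  op16 P0: load  L4 → M/I/I on L4; bus (none); mem=50
  op17 P2: store L3 := 49 → I/I/M on L3; bus BusRdX; mem=20
  op18 P0: store L4 := 14 → M/I/I on L4; bus (none); mem=50
  op19 P0: load  L5 → E/I/I on L5; bus BusRd; mem=20

state = M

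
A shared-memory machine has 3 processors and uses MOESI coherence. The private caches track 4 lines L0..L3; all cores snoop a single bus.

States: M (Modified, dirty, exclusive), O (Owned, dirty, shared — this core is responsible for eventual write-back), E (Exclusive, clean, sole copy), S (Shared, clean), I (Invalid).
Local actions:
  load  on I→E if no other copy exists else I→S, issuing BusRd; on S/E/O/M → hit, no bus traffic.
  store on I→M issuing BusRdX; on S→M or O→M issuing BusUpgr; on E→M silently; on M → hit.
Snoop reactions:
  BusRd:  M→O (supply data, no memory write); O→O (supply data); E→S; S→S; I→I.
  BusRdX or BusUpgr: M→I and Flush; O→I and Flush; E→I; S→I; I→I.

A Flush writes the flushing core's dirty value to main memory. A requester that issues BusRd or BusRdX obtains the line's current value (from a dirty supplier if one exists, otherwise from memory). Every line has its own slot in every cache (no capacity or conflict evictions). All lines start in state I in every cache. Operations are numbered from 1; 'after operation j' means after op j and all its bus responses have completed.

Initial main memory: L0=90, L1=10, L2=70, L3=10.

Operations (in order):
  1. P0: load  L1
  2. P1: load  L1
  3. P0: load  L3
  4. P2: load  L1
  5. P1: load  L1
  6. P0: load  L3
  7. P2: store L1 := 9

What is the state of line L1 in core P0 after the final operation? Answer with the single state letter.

1. P0: load  L1  bus=[BusRd]  L1: P0=E P1=I P2=I  mem[L1]=10
2. P1: load  L1  bus=[BusRd]  L1: P0=S P1=S P2=I  mem[L1]=10
3. P0: load  L3  bus=[BusRd]  L3: P0=E P1=I P2=I  mem[L3]=10
4. P2: load  L1  bus=[BusRd]  L1: P0=S P1=S P2=S  mem[L1]=10
5. P1: load  L1  bus=[-]  L1: P0=S P1=S P2=S  mem[L1]=10
6. P0: load  L3  bus=[-]  L3: P0=E P1=I P2=I  mem[L3]=10
7. P2: store L1 := 9  bus=[BusUpgr]  L1: P0=I P1=I P2=M  mem[L1]=10

state = I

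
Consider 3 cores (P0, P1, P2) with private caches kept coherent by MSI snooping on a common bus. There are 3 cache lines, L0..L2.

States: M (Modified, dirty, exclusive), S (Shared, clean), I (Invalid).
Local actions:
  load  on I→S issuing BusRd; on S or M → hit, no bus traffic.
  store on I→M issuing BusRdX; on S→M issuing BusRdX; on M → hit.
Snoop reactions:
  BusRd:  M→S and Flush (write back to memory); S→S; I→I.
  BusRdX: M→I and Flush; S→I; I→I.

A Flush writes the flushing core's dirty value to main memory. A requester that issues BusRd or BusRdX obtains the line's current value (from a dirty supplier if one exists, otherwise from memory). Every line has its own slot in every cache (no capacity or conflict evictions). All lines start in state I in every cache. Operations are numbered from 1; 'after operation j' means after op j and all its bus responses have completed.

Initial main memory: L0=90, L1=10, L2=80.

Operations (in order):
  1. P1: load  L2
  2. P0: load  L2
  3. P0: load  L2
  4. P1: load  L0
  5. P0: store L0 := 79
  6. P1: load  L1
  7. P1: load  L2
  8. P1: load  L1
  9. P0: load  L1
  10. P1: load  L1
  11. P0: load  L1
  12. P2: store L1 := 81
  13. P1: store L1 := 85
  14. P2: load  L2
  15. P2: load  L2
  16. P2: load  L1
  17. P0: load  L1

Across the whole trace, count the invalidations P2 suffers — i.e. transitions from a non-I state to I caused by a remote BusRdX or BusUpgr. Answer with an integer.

1. P1: load  L2  bus=[BusRd]  L2: P0=I P1=S P2=I  mem[L2]=80
2. P0: load  L2  bus=[BusRd]  L2: P0=S P1=S P2=I  mem[L2]=80
3. P0: load  L2  bus=[-]  L2: P0=S P1=S P2=I  mem[L2]=80
4. P1: load  L0  bus=[BusRd]  L0: P0=I P1=S P2=I  mem[L0]=90
5. P0: store L0 := 79  bus=[BusRdX]  L0: P0=M P1=I P2=I  mem[L0]=90
6. P1: load  L1  bus=[BusRd]  L1: P0=I P1=S P2=I  mem[L1]=10
7. P1: load  L2  bus=[-]  L2: P0=S P1=S P2=I  mem[L2]=80
8. P1: load  L1  bus=[-]  L1: P0=I P1=S P2=I  mem[L1]=10
9. P0: load  L1  bus=[BusRd]  L1: P0=S P1=S P2=I  mem[L1]=10
10. P1: load  L1  bus=[-]  L1: P0=S P1=S P2=I  mem[L1]=10
11. P0: load  L1  bus=[-]  L1: P0=S P1=S P2=I  mem[L1]=10
12. P2: store L1 := 81  bus=[BusRdX]  L1: P0=I P1=I P2=M  mem[L1]=10
13. P1: store L1 := 85  bus=[BusRdX,Flush]  L1: P0=I P1=M P2=I  mem[L1]=81
14. P2: load  L2  bus=[BusRd]  L2: P0=S P1=S P2=S  mem[L2]=80
15. P2: load  L2  bus=[-]  L2: P0=S P1=S P2=S  mem[L2]=80
16. P2: load  L1  bus=[BusRd,Flush]  L1: P0=I P1=S P2=S  mem[L1]=85
17. P0: load  L1  bus=[BusRd]  L1: P0=S P1=S P2=S  mem[L1]=85

invalidations = 1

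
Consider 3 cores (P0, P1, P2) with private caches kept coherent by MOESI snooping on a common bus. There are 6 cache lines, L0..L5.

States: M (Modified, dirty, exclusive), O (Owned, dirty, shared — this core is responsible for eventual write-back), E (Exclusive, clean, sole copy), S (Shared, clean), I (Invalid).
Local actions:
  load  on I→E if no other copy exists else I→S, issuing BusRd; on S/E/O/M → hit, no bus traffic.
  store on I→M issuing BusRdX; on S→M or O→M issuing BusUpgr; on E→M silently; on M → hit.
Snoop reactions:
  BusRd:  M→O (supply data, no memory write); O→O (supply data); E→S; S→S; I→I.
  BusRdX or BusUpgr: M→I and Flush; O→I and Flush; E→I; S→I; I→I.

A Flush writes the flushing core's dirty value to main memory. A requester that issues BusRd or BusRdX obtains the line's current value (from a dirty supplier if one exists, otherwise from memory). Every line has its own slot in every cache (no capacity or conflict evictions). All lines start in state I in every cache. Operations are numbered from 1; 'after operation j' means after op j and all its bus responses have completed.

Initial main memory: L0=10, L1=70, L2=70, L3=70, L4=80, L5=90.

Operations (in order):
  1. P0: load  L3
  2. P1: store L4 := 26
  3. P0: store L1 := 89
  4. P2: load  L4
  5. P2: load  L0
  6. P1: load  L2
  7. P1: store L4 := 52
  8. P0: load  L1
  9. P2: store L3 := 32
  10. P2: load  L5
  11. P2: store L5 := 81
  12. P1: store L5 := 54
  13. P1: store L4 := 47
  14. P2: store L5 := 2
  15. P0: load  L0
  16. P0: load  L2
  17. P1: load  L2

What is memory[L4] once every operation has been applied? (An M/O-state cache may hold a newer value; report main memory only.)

1. P0: load  L3  bus=[BusRd]  L3: P0=E P1=I P2=I  mem[L3]=70
2. P1: store L4 := 26  bus=[BusRdX]  L4: P0=I P1=M P2=I  mem[L4]=80
3. P0: store L1 := 89  bus=[BusRdX]  L1: P0=M P1=I P2=I  mem[L1]=70
4. P2: load  L4  bus=[BusRd]  L4: P0=I P1=O P2=S  mem[L4]=80
5. P2: load  L0  bus=[BusRd]  L0: P0=I P1=I P2=E  mem[L0]=10
6. P1: load  L2  bus=[BusRd]  L2: P0=I P1=E P2=I  mem[L2]=70
7. P1: store L4 := 52  bus=[BusUpgr]  L4: P0=I P1=M P2=I  mem[L4]=80
8. P0: load  L1  bus=[-]  L1: P0=M P1=I P2=I  mem[L1]=70
9. P2: store L3 := 32  bus=[BusRdX]  L3: P0=I P1=I P2=M  mem[L3]=70
10. P2: load  L5  bus=[BusRd]  L5: P0=I P1=I P2=E  mem[L5]=90
11. P2: store L5 := 81  bus=[-]  L5: P0=I P1=I P2=M  mem[L5]=90
12. P1: store L5 := 54  bus=[BusRdX,Flush]  L5: P0=I P1=M P2=I  mem[L5]=81
13. P1: store L4 := 47  bus=[-]  L4: P0=I P1=M P2=I  mem[L4]=80
14. P2: store L5 := 2  bus=[BusRdX,Flush]  L5: P0=I P1=I P2=M  mem[L5]=54
15. P0: load  L0  bus=[BusRd]  L0: P0=S P1=I P2=S  mem[L0]=10
16. P0: load  L2  bus=[BusRd]  L2: P0=S P1=S P2=I  mem[L2]=70
17. P1: load  L2  bus=[-]  L2: P0=S P1=S P2=I  mem[L2]=70

memory[L4] = 80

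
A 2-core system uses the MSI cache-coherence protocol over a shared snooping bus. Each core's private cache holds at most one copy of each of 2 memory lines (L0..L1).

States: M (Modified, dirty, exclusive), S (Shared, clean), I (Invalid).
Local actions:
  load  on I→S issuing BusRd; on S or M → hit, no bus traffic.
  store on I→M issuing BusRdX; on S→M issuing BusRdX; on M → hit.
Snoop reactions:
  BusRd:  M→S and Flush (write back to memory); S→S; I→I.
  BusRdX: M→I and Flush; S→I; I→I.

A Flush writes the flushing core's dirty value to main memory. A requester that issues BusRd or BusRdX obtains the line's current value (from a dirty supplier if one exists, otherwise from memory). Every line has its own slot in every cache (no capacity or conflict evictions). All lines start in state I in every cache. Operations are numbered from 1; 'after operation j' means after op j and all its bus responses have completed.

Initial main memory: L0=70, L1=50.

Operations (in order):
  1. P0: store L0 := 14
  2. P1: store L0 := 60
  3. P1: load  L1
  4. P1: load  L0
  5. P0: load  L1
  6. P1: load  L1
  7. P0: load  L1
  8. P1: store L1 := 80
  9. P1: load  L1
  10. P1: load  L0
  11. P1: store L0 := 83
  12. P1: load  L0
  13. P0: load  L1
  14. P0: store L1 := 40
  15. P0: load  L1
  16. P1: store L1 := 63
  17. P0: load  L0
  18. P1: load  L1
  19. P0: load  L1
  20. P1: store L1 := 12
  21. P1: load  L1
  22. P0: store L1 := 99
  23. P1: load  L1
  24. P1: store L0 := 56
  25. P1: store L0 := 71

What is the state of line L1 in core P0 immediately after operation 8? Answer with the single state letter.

state = I

step 1: P0: store L0 := 14  ⟶  MI  (L0)  txn=BusRdX  M[L0]=70
step 2: P1: store L0 := 60  ⟶  IM  (L0)  txn=BusRdX+Flush  M[L0]=14
step 3: P1: load  L1  ⟶  IS  (L1)  txn=BusRd  M[L1]=50
step 4: P1: load  L0  ⟶  IM  (L0)  txn=∅  M[L0]=14
step 5: P0: load  L1  ⟶  SS  (L1)  txn=BusRd  M[L1]=50
step 6: P1: load  L1  ⟶  SS  (L1)  txn=∅  M[L1]=50
step 7: P0: load  L1  ⟶  SS  (L1)  txn=∅  M[L1]=50
step 8: P1: store L1 := 80  ⟶  IM  (L1)  txn=BusRdX  M[L1]=50
step 9: P1: load  L1  ⟶  IM  (L1)  txn=∅  M[L1]=50
step 10: P1: load  L0  ⟶  IM  (L0)  txn=∅  M[L0]=14
step 11: P1: store L0 := 83  ⟶  IM  (L0)  txn=∅  M[L0]=14
step 12: P1: load  L0  ⟶  IM  (L0)  txn=∅  M[L0]=14
step 13: P0: load  L1  ⟶  SS  (L1)  txn=BusRd+Flush  M[L1]=80
step 14: P0: store L1 := 40  ⟶  MI  (L1)  txn=BusRdX  M[L1]=80
step 15: P0: load  L1  ⟶  MI  (L1)  txn=∅  M[L1]=80
step 16: P1: store L1 := 63  ⟶  IM  (L1)  txn=BusRdX+Flush  M[L1]=40
step 17: P0: load  L0  ⟶  SS  (L0)  txn=BusRd+Flush  M[L0]=83
step 18: P1: load  L1  ⟶  IM  (L1)  txn=∅  M[L1]=40
step 19: P0: load  L1  ⟶  SS  (L1)  txn=BusRd+Flush  M[L1]=63
step 20: P1: store L1 := 12  ⟶  IM  (L1)  txn=BusRdX  M[L1]=63
step 21: P1: load  L1  ⟶  IM  (L1)  txn=∅  M[L1]=63
step 22: P0: store L1 := 99  ⟶  MI  (L1)  txn=BusRdX+Flush  M[L1]=12
step 23: P1: load  L1  ⟶  SS  (L1)  txn=BusRd+Flush  M[L1]=99
step 24: P1: store L0 := 56  ⟶  IM  (L0)  txn=BusRdX  M[L0]=83
step 25: P1: store L0 := 71  ⟶  IM  (L0)  txn=∅  M[L0]=83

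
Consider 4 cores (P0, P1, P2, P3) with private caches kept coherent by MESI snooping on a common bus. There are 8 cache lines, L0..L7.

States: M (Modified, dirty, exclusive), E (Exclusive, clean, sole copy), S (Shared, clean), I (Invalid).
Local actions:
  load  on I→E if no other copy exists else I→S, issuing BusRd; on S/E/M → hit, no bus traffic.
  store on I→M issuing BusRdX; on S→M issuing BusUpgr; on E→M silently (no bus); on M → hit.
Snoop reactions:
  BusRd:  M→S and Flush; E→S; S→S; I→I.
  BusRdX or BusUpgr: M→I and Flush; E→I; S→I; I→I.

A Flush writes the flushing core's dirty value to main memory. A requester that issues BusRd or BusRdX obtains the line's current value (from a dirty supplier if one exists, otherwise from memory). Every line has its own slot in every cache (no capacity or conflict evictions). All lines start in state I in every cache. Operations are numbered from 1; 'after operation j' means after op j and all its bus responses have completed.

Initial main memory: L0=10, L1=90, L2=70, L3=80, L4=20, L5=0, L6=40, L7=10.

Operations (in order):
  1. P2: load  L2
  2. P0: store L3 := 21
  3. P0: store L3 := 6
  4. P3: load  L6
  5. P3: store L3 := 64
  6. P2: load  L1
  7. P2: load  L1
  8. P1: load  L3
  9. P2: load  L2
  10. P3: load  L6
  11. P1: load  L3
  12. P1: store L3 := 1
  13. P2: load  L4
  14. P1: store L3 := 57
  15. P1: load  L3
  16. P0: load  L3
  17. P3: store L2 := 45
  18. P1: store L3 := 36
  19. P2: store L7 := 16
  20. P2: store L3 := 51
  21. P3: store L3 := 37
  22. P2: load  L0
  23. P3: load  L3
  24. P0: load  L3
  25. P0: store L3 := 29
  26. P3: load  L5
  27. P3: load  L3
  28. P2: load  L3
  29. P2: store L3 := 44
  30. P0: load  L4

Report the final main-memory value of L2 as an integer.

memory[L2] = 70

  op1 P2: load  L2 → I/I/E/I on L2; bus BusRd; mem=70
  op2 P0: store L3 := 21 → M/I/I/I on L3; bus BusRdX; mem=80
  op3 P0: store L3 := 6 → M/I/I/I on L3; bus (none); mem=80
  op4 P3: load  L6 → I/I/I/E on L6; bus BusRd; mem=40
  op5 P3: store L3 := 64 → I/I/I/M on L3; bus BusRdX Flush; mem=6
  op6 P2: load  L1 → I/I/E/I on L1; bus BusRd; mem=90
  op7 P2: load  L1 → I/I/E/I on L1; bus (none); mem=90
  op8 P1: load  L3 → I/S/I/S on L3; bus BusRd Flush; mem=64
  op9 P2: load  L2 → I/I/E/I on L2; bus (none); mem=70
  op10 P3: load  L6 → I/I/I/E on L6; bus (none); mem=40
  op11 P1: load  L3 → I/S/I/S on L3; bus (none); mem=64
  op12 P1: store L3 := 1 → I/M/I/I on L3; bus BusUpgr; mem=64
  op13 P2: load  L4 → I/I/E/I on L4; bus BusRd; mem=20
  op14 P1: store L3 := 57 → I/M/I/I on L3; bus (none); mem=64
  op15 P1: load  L3 → I/M/I/I on L3; bus (none); mem=64
  op16 P0: load  L3 → S/S/I/I on L3; bus BusRd Flush; mem=57
  op17 P3: store L2 := 45 → I/I/I/M on L2; bus BusRdX; mem=70
  op18 P1: store L3 := 36 → I/M/I/I on L3; bus BusUpgr; mem=57
  op19 P2: store L7 := 16 → I/I/M/I on L7; bus BusRdX; mem=10
  op20 P2: store L3 := 51 → I/I/M/I on L3; bus BusRdX Flush; mem=36
  op21 P3: store L3 := 37 → I/I/I/M on L3; bus BusRdX Flush; mem=51
  op22 P2: load  L0 → I/I/E/I on L0; bus BusRd; mem=10
  op23 P3: load  L3 → I/I/I/M on L3; bus (none); mem=51
  op24 P0: load  L3 → S/I/I/S on L3; bus BusRd Flush; mem=37
  op25 P0: store L3 := 29 → M/I/I/I on L3; bus BusUpgr; mem=37
  op26 P3: load  L5 → I/I/I/E on L5; bus BusRd; mem=0
  op27 P3: load  L3 → S/I/I/S on L3; bus BusRd Flush; mem=29
  op28 P2: load  L3 → S/I/S/S on L3; bus BusRd; mem=29
  op29 P2: store L3 := 44 → I/I/M/I on L3; bus BusUpgr; mem=29
  op30 P0: load  L4 → S/I/S/I on L4; bus BusRd; mem=20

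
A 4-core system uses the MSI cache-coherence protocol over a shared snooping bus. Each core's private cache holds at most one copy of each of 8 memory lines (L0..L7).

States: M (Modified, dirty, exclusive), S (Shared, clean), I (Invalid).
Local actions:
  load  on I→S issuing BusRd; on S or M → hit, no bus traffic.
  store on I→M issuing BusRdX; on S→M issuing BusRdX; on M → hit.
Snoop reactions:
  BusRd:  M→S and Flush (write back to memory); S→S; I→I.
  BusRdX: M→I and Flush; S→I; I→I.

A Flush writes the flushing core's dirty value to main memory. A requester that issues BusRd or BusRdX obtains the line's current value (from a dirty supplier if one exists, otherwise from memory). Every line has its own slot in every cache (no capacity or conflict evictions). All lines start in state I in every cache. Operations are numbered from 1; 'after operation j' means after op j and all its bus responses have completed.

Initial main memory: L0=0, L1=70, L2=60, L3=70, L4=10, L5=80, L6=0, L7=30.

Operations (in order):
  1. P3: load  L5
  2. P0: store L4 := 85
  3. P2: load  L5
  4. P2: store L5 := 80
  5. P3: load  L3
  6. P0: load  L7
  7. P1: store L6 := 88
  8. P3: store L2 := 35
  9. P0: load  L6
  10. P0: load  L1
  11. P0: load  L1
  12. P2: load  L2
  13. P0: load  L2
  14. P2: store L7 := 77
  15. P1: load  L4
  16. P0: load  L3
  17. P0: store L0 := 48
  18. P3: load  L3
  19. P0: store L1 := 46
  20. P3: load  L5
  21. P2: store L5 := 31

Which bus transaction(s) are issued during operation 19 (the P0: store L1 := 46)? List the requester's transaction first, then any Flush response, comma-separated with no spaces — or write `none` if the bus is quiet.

bus = BusRdX

step 1: P3: load  L5  ⟶  IIIS  (L5)  txn=BusRd  M[L5]=80
step 2: P0: store L4 := 85  ⟶  MIII  (L4)  txn=BusRdX  M[L4]=10
step 3: P2: load  L5  ⟶  IISS  (L5)  txn=BusRd  M[L5]=80
step 4: P2: store L5 := 80  ⟶  IIMI  (L5)  txn=BusRdX  M[L5]=80
step 5: P3: load  L3  ⟶  IIIS  (L3)  txn=BusRd  M[L3]=70
step 6: P0: load  L7  ⟶  SIII  (L7)  txn=BusRd  M[L7]=30
step 7: P1: store L6 := 88  ⟶  IMII  (L6)  txn=BusRdX  M[L6]=0
step 8: P3: store L2 := 35  ⟶  IIIM  (L2)  txn=BusRdX  M[L2]=60
step 9: P0: load  L6  ⟶  SSII  (L6)  txn=BusRd+Flush  M[L6]=88
step 10: P0: load  L1  ⟶  SIII  (L1)  txn=BusRd  M[L1]=70
step 11: P0: load  L1  ⟶  SIII  (L1)  txn=∅  M[L1]=70
step 12: P2: load  L2  ⟶  IISS  (L2)  txn=BusRd+Flush  M[L2]=35
step 13: P0: load  L2  ⟶  SISS  (L2)  txn=BusRd  M[L2]=35
step 14: P2: store L7 := 77  ⟶  IIMI  (L7)  txn=BusRdX  M[L7]=30
step 15: P1: load  L4  ⟶  SSII  (L4)  txn=BusRd+Flush  M[L4]=85
step 16: P0: load  L3  ⟶  SIIS  (L3)  txn=BusRd  M[L3]=70
step 17: P0: store L0 := 48  ⟶  MIII  (L0)  txn=BusRdX  M[L0]=0
step 18: P3: load  L3  ⟶  SIIS  (L3)  txn=∅  M[L3]=70
step 19: P0: store L1 := 46  ⟶  MIII  (L1)  txn=BusRdX  M[L1]=70
step 20: P3: load  L5  ⟶  IISS  (L5)  txn=BusRd+Flush  M[L5]=80
step 21: P2: store L5 := 31  ⟶  IIMI  (L5)  txn=BusRdX  M[L5]=80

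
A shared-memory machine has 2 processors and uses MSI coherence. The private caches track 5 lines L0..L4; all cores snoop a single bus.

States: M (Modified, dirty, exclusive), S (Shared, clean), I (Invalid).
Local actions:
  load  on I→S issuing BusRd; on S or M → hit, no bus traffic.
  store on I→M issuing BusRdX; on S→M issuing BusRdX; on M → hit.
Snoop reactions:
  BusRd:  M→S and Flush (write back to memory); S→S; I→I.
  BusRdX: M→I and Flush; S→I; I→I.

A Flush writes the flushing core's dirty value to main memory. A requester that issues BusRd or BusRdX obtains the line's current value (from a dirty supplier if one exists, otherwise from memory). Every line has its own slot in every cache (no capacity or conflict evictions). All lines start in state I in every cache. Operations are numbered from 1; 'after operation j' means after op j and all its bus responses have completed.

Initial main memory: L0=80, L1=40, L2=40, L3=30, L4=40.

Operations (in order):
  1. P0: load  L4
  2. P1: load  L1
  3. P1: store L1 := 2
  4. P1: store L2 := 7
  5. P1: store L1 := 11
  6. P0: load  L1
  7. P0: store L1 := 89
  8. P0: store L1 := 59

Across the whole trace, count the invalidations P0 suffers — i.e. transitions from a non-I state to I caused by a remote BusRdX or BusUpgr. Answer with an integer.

[1] P0: load  L4 | P0:S(40), P1:I | bus: BusRd
[2] P1: load  L1 | P0:I, P1:S(40) | bus: BusRd
[3] P1: store L1 := 2 | P0:I, P1:M(2) | bus: BusRdX
[4] P1: store L2 := 7 | P0:I, P1:M(7) | bus: BusRdX
[5] P1: store L1 := 11 | P0:I, P1:M(11) | bus: none
[6] P0: load  L1 | P0:S(11), P1:S(11) | bus: BusRd,Flush
[7] P0: store L1 := 89 | P0:M(89), P1:I | bus: BusRdX
[8] P0: store L1 := 59 | P0:M(59), P1:I | bus: none

invalidations = 0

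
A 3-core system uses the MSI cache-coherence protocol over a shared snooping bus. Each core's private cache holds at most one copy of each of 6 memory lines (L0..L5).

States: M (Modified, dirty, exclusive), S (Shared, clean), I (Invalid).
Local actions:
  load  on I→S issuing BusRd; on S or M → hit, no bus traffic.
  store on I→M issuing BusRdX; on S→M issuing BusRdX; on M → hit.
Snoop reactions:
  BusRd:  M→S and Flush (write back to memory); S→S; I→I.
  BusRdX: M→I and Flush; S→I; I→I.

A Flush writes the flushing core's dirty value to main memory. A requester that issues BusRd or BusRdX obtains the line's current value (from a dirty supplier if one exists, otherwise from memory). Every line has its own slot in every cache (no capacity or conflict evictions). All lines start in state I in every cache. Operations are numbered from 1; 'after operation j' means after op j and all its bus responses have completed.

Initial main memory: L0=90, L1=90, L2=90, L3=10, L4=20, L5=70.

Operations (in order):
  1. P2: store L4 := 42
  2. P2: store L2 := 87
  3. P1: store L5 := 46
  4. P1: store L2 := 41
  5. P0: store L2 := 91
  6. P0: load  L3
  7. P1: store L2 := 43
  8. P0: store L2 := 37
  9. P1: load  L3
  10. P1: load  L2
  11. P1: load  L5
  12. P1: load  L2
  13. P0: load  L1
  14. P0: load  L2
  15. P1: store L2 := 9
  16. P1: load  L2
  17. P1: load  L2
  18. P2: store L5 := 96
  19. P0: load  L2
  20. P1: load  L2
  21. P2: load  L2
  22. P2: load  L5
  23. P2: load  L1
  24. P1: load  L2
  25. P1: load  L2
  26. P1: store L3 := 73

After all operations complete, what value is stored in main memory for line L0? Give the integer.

1. P2: store L4 := 42  bus=[BusRdX]  L4: P0=I P1=I P2=M  mem[L4]=20
2. P2: store L2 := 87  bus=[BusRdX]  L2: P0=I P1=I P2=M  mem[L2]=90
3. P1: store L5 := 46  bus=[BusRdX]  L5: P0=I P1=M P2=I  mem[L5]=70
4. P1: store L2 := 41  bus=[BusRdX,Flush]  L2: P0=I P1=M P2=I  mem[L2]=87
5. P0: store L2 := 91  bus=[BusRdX,Flush]  L2: P0=M P1=I P2=I  mem[L2]=41
6. P0: load  L3  bus=[BusRd]  L3: P0=S P1=I P2=I  mem[L3]=10
7. P1: store L2 := 43  bus=[BusRdX,Flush]  L2: P0=I P1=M P2=I  mem[L2]=91
8. P0: store L2 := 37  bus=[BusRdX,Flush]  L2: P0=M P1=I P2=I  mem[L2]=43
9. P1: load  L3  bus=[BusRd]  L3: P0=S P1=S P2=I  mem[L3]=10
10. P1: load  L2  bus=[BusRd,Flush]  L2: P0=S P1=S P2=I  mem[L2]=37
11. P1: load  L5  bus=[-]  L5: P0=I P1=M P2=I  mem[L5]=70
12. P1: load  L2  bus=[-]  L2: P0=S P1=S P2=I  mem[L2]=37
13. P0: load  L1  bus=[BusRd]  L1: P0=S P1=I P2=I  mem[L1]=90
14. P0: load  L2  bus=[-]  L2: P0=S P1=S P2=I  mem[L2]=37
15. P1: store L2 := 9  bus=[BusRdX]  L2: P0=I P1=M P2=I  mem[L2]=37
16. P1: load  L2  bus=[-]  L2: P0=I P1=M P2=I  mem[L2]=37
17. P1: load  L2  bus=[-]  L2: P0=I P1=M P2=I  mem[L2]=37
18. P2: store L5 := 96  bus=[BusRdX,Flush]  L5: P0=I P1=I P2=M  mem[L5]=46
19. P0: load  L2  bus=[BusRd,Flush]  L2: P0=S P1=S P2=I  mem[L2]=9
20. P1: load  L2  bus=[-]  L2: P0=S P1=S P2=I  mem[L2]=9
21. P2: load  L2  bus=[BusRd]  L2: P0=S P1=S P2=S  mem[L2]=9
22. P2: load  L5  bus=[-]  L5: P0=I P1=I P2=M  mem[L5]=46
23. P2: load  L1  bus=[BusRd]  L1: P0=S P1=I P2=S  mem[L1]=90
24. P1: load  L2  bus=[-]  L2: P0=S P1=S P2=S  mem[L2]=9
25. P1: load  L2  bus=[-]  L2: P0=S P1=S P2=S  mem[L2]=9
26. P1: store L3 := 73  bus=[BusRdX]  L3: P0=I P1=M P2=I  mem[L3]=10

memory[L0] = 90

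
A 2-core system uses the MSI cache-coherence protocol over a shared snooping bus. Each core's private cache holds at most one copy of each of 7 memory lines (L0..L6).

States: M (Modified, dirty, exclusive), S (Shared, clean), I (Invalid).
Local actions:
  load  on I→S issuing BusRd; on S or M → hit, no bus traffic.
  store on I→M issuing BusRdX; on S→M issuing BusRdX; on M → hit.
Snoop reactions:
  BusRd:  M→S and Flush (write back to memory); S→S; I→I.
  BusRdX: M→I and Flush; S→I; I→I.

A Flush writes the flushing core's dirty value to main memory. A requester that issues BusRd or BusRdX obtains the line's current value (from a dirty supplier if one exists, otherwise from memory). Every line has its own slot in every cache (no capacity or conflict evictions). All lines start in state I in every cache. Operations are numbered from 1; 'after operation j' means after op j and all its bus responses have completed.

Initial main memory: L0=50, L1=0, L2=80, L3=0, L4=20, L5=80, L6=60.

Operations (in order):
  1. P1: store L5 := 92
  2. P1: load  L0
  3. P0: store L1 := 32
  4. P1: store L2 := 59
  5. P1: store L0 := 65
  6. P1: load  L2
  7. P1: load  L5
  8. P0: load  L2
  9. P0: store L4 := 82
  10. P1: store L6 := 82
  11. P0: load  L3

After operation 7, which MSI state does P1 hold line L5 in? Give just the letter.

step 1: P1: store L5 := 92  ⟶  IM  (L5)  txn=BusRdX  M[L5]=80
step 2: P1: load  L0  ⟶  IS  (L0)  txn=BusRd  M[L0]=50
step 3: P0: store L1 := 32  ⟶  MI  (L1)  txn=BusRdX  M[L1]=0
step 4: P1: store L2 := 59  ⟶  IM  (L2)  txn=BusRdX  M[L2]=80
step 5: P1: store L0 := 65  ⟶  IM  (L0)  txn=BusRdX  M[L0]=50
step 6: P1: load  L2  ⟶  IM  (L2)  txn=∅  M[L2]=80
step 7: P1: load  L5  ⟶  IM  (L5)  txn=∅  M[L5]=80
step 8: P0: load  L2  ⟶  SS  (L2)  txn=BusRd+Flush  M[L2]=59
step 9: P0: store L4 := 82  ⟶  MI  (L4)  txn=BusRdX  M[L4]=20
step 10: P1: store L6 := 82  ⟶  IM  (L6)  txn=BusRdX  M[L6]=60
step 11: P0: load  L3  ⟶  SI  (L3)  txn=BusRd  M[L3]=0

state = M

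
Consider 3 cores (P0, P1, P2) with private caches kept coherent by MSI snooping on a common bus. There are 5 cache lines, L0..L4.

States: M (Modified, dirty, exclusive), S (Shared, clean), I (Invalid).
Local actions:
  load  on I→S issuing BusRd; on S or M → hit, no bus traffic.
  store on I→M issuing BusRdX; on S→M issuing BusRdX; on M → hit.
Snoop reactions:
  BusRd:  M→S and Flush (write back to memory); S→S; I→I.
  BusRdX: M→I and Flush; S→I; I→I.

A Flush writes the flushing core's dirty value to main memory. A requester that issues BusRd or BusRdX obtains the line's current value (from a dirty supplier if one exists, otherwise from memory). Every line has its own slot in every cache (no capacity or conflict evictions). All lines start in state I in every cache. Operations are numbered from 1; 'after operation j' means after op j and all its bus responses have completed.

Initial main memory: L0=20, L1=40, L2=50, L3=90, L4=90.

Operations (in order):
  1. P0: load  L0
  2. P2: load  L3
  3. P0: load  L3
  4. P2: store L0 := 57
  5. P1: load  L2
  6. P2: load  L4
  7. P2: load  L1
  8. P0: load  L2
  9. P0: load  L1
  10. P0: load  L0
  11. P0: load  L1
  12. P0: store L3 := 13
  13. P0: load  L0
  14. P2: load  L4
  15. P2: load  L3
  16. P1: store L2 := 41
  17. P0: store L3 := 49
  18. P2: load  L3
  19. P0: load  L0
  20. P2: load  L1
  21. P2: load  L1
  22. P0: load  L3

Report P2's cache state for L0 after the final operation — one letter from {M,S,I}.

state = S

  op1 P0: load  L0 → S/I/I on L0; bus BusRd; mem=20
  op2 P2: load  L3 → I/I/S on L3; bus BusRd; mem=90
  op3 P0: load  L3 → S/I/S on L3; bus BusRd; mem=90
  op4 P2: store L0 := 57 → I/I/M on L0; bus BusRdX; mem=20
  op5 P1: load  L2 → I/S/I on L2; bus BusRd; mem=50
  op6 P2: load  L4 → I/I/S on L4; bus BusRd; mem=90
  op7 P2: load  L1 → I/I/S on L1; bus BusRd; mem=40
  op8 P0: load  L2 → S/S/I on L2; bus BusRd; mem=50
  op9 P0: load  L1 → S/I/S on L1; bus BusRd; mem=40
  op10 P0: load  L0 → S/I/S on L0; bus BusRd Flush; mem=57
  op11 P0: load  L1 → S/I/S on L1; bus (none); mem=40
  op12 P0: store L3 := 13 → M/I/I on L3; bus BusRdX; mem=90
  op13 P0: load  L0 → S/I/S on L0; bus (none); mem=57
  op14 P2: load  L4 → I/I/S on L4; bus (none); mem=90
  op15 P2: load  L3 → S/I/S on L3; bus BusRd Flush; mem=13
  op16 P1: store L2 := 41 → I/M/I on L2; bus BusRdX; mem=50
  op17 P0: store L3 := 49 → M/I/I on L3; bus BusRdX; mem=13
  op18 P2: load  L3 → S/I/S on L3; bus BusRd Flush; mem=49
  op19 P0: load  L0 → S/I/S on L0; bus (none); mem=57
  op20 P2: load  L1 → S/I/S on L1; bus (none); mem=40
  op21 P2: load  L1 → S/I/S on L1; bus (none); mem=40
  op22 P0: load  L3 → S/I/S on L3; bus (none); mem=49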